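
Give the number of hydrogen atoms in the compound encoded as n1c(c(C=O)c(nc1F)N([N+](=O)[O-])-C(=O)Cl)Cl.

Hydrogens are implicit in SMILES; fill each atom to its normal valence:
  4 × C (aromatic): no H
  3 × O: no H
  2 × Cl: no H
  2 × N (aromatic): no H
  1 × C: 1 H
  1 × C: no H
  1 × F: no H
  1 × N: no H
  1 × N (charge +1): no H
  1 × O (charge -1): no H
  Total hydrogens = 1.

1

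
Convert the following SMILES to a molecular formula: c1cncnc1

Heavy atoms from the SMILES: 4 C, 2 N.
Implicit hydrogens by atom environment:
  4 × C (aromatic): 1 H each → 4
  2 × N (aromatic): no H
  Total hydrogens = 4.
Molecular formula: C4H4N2

C4H4N2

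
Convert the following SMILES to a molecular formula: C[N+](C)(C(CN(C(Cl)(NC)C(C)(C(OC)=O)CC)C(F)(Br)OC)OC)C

Heavy atoms from the SMILES: 1 Br, 16 C, 1 Cl, 1 F, 3 N, 4 O.
Implicit hydrogens by atom environment:
  9 × C: 3 H each → 27
  4 × C: no H
  4 × O: no H
  2 × C: 2 H each → 4
  1 × Br: no H
  1 × C: 1 H
  1 × Cl: no H
  1 × F: no H
  1 × N: 1 H
  1 × N: no H
  1 × N (charge +1): no H
  Total hydrogens = 33.
Net charge +1.
Molecular formula: C16H33BrClFN3O4+

C16H33BrClFN3O4+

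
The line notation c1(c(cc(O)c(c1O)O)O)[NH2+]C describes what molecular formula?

Heavy atoms from the SMILES: 7 C, 1 N, 4 O.
Implicit hydrogens by atom environment:
  5 × C (aromatic): no H
  4 × O: 1 H each → 4
  1 × C: 3 H
  1 × C (aromatic): 1 H
  1 × N (charge +1): 2 H
  Total hydrogens = 10.
Net charge +1.
Molecular formula: C7H10NO4+

C7H10NO4+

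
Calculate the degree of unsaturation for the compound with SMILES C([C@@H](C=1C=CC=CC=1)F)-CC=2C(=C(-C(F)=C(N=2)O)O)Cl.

8

Molecular formula from the SMILES: C14H12ClF2NO2.
DoU = (2C + 2 + N − H − X)/2 = (2·14 + 2 + 1 − 12 − 3)/2 = 16/2 = 8.
(Structurally: 2 ring(s) + 6 π bond(s) = 8.)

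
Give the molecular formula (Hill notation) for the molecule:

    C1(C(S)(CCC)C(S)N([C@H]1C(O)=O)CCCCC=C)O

C14H25NO3S2

Heavy atoms from the SMILES: 14 C, 1 N, 3 O, 2 S.
Implicit hydrogens by atom environment:
  7 × C: 2 H each → 14
  4 × C: 1 H each → 4
  2 × C: no H
  2 × O: 1 H each → 2
  2 × S: 1 H each → 2
  1 × C: 3 H
  1 × N: no H
  1 × O: no H
  Total hydrogens = 25.
Molecular formula: C14H25NO3S2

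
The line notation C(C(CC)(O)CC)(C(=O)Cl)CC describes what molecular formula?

C9H17ClO2

Heavy atoms from the SMILES: 9 C, 1 Cl, 2 O.
Implicit hydrogens by atom environment:
  3 × C: 3 H each → 9
  3 × C: 2 H each → 6
  2 × C: no H
  1 × C: 1 H
  1 × Cl: no H
  1 × O: 1 H
  1 × O: no H
  Total hydrogens = 17.
Molecular formula: C9H17ClO2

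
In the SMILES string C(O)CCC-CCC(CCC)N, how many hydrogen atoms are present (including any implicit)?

23

Hydrogens are implicit in SMILES; fill each atom to its normal valence:
  8 × C: 2 H each → 16
  1 × C: 3 H
  1 × C: 1 H
  1 × N: 2 H
  1 × O: 1 H
  Total hydrogens = 23.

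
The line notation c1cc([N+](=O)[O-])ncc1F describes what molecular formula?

C5H3FN2O2

Heavy atoms from the SMILES: 5 C, 1 F, 2 N, 2 O.
Implicit hydrogens by atom environment:
  3 × C (aromatic): 1 H each → 3
  2 × C (aromatic): no H
  1 × F: no H
  1 × N (aromatic): no H
  1 × N (charge +1): no H
  1 × O: no H
  1 × O (charge -1): no H
  Total hydrogens = 3.
Molecular formula: C5H3FN2O2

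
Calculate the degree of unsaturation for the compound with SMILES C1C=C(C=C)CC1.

Molecular formula from the SMILES: C7H10.
DoU = (2C + 2 + N − H − X)/2 = (2·7 + 2 + 0 − 10 − 0)/2 = 6/2 = 3.
(Structurally: 1 ring(s) + 2 π bond(s) = 3.)

3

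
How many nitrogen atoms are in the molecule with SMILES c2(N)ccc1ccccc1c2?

The symbol for nitrogen appears 1 time in the SMILES.

1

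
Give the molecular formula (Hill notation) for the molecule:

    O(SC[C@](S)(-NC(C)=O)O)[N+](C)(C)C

C7H17N2O3S2+

Heavy atoms from the SMILES: 7 C, 2 N, 3 O, 2 S.
Implicit hydrogens by atom environment:
  4 × C: 3 H each → 12
  2 × C: no H
  2 × O: no H
  1 × C: 2 H
  1 × N: 1 H
  1 × N (charge +1): no H
  1 × O: 1 H
  1 × S: 1 H
  1 × S: no H
  Total hydrogens = 17.
Net charge +1.
Molecular formula: C7H17N2O3S2+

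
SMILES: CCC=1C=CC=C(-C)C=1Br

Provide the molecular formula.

C9H11Br

Heavy atoms from the SMILES: 1 Br, 9 C.
Implicit hydrogens by atom environment:
  3 × C (aromatic): 1 H each → 3
  3 × C (aromatic): no H
  2 × C: 3 H each → 6
  1 × Br: no H
  1 × C: 2 H
  Total hydrogens = 11.
Molecular formula: C9H11Br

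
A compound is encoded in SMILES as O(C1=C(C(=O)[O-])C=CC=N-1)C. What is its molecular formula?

C7H6NO3-

Heavy atoms from the SMILES: 7 C, 1 N, 3 O.
Implicit hydrogens by atom environment:
  3 × C (aromatic): 1 H each → 3
  2 × C (aromatic): no H
  2 × O: no H
  1 × C: 3 H
  1 × C: no H
  1 × N (aromatic): no H
  1 × O (charge -1): no H
  Total hydrogens = 6.
Net charge -1.
Molecular formula: C7H6NO3-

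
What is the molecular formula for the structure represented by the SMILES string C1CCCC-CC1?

C7H14

Heavy atoms from the SMILES: 7 C.
Implicit hydrogens by atom environment:
  7 × C: 2 H each → 14
  Total hydrogens = 14.
Molecular formula: C7H14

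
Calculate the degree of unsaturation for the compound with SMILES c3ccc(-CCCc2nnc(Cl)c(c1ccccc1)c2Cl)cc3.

Molecular formula from the SMILES: C19H16Cl2N2.
DoU = (2C + 2 + N − H − X)/2 = (2·19 + 2 + 2 − 16 − 2)/2 = 24/2 = 12.
(Structurally: 3 ring(s) + 9 π bond(s) = 12.)

12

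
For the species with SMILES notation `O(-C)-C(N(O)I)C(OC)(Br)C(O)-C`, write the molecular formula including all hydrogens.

Heavy atoms from the SMILES: 1 Br, 6 C, 1 I, 1 N, 4 O.
Implicit hydrogens by atom environment:
  3 × C: 3 H each → 9
  2 × C: 1 H each → 2
  2 × O: 1 H each → 2
  2 × O: no H
  1 × Br: no H
  1 × C: no H
  1 × I: no H
  1 × N: no H
  Total hydrogens = 13.
Molecular formula: C6H13BrINO4

C6H13BrINO4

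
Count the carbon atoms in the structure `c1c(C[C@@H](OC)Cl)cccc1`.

9

The symbol for carbon appears 9 times in the SMILES. Lowercase c denotes aromatic carbon and counts toward C.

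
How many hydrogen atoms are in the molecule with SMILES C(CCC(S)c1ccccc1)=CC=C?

16

Hydrogens are implicit in SMILES; fill each atom to its normal valence:
  5 × C (aromatic): 1 H each → 5
  4 × C: 1 H each → 4
  3 × C: 2 H each → 6
  1 × C (aromatic): no H
  1 × S: 1 H
  Total hydrogens = 16.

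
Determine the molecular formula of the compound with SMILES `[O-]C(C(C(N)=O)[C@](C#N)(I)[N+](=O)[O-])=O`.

C5H3IN3O5-

Heavy atoms from the SMILES: 5 C, 1 I, 3 N, 5 O.
Implicit hydrogens by atom environment:
  4 × C: no H
  3 × O: no H
  2 × O (charge -1): no H
  1 × C: 1 H
  1 × I: no H
  1 × N: 2 H
  1 × N (charge +1): no H
  1 × N: no H
  Total hydrogens = 3.
Net charge -1.
Molecular formula: C5H3IN3O5-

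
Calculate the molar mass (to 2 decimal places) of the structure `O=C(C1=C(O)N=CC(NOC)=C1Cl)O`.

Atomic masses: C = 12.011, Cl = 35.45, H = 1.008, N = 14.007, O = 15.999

218.59

Molecular formula: C7H7ClN2O4.
M = 7×12.011 + 1×35.45 + 7×1.008 + 2×14.007 + 4×15.999 = 218.59 g/mol.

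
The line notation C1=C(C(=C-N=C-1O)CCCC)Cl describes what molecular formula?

Heavy atoms from the SMILES: 9 C, 1 Cl, 1 N, 1 O.
Implicit hydrogens by atom environment:
  3 × C: 2 H each → 6
  3 × C (aromatic): no H
  2 × C (aromatic): 1 H each → 2
  1 × C: 3 H
  1 × Cl: no H
  1 × N (aromatic): no H
  1 × O: 1 H
  Total hydrogens = 12.
Molecular formula: C9H12ClNO

C9H12ClNO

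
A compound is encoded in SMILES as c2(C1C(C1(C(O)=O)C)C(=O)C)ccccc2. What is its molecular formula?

C13H14O3

Heavy atoms from the SMILES: 13 C, 3 O.
Implicit hydrogens by atom environment:
  5 × C (aromatic): 1 H each → 5
  3 × C: no H
  2 × C: 3 H each → 6
  2 × C: 1 H each → 2
  2 × O: no H
  1 × C (aromatic): no H
  1 × O: 1 H
  Total hydrogens = 14.
Molecular formula: C13H14O3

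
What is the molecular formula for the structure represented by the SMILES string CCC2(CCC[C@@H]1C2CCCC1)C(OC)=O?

C14H24O2

Heavy atoms from the SMILES: 14 C, 2 O.
Implicit hydrogens by atom environment:
  8 × C: 2 H each → 16
  2 × C: 3 H each → 6
  2 × C: 1 H each → 2
  2 × C: no H
  2 × O: no H
  Total hydrogens = 24.
Molecular formula: C14H24O2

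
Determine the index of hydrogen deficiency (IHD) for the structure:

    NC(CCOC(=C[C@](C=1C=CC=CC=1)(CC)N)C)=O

6

Molecular formula from the SMILES: C15H22N2O2.
DoU = (2C + 2 + N − H − X)/2 = (2·15 + 2 + 2 − 22 − 0)/2 = 12/2 = 6.
(Structurally: 1 ring(s) + 5 π bond(s) = 6.)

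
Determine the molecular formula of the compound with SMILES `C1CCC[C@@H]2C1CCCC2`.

Heavy atoms from the SMILES: 10 C.
Implicit hydrogens by atom environment:
  8 × C: 2 H each → 16
  2 × C: 1 H each → 2
  Total hydrogens = 18.
Molecular formula: C10H18

C10H18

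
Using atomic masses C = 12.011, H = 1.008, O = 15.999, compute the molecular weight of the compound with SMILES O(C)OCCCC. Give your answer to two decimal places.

Molecular formula: C5H12O2.
M = 5×12.011 + 12×1.008 + 2×15.999 = 104.15 g/mol.

104.15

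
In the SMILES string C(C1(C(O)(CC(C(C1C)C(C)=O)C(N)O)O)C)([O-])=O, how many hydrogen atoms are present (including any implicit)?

20

Hydrogens are implicit in SMILES; fill each atom to its normal valence:
  4 × C: 1 H each → 4
  4 × C: no H
  3 × C: 3 H each → 9
  3 × O: 1 H each → 3
  2 × O: no H
  1 × C: 2 H
  1 × N: 2 H
  1 × O (charge -1): no H
  Total hydrogens = 20.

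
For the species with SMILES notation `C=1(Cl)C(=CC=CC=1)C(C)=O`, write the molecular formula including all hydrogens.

Heavy atoms from the SMILES: 8 C, 1 Cl, 1 O.
Implicit hydrogens by atom environment:
  4 × C (aromatic): 1 H each → 4
  2 × C (aromatic): no H
  1 × C: 3 H
  1 × C: no H
  1 × Cl: no H
  1 × O: no H
  Total hydrogens = 7.
Molecular formula: C8H7ClO

C8H7ClO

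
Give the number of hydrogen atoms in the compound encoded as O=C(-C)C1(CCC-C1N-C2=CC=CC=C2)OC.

19

Hydrogens are implicit in SMILES; fill each atom to its normal valence:
  5 × C (aromatic): 1 H each → 5
  3 × C: 2 H each → 6
  2 × C: 3 H each → 6
  2 × C: no H
  2 × O: no H
  1 × C: 1 H
  1 × C (aromatic): no H
  1 × N: 1 H
  Total hydrogens = 19.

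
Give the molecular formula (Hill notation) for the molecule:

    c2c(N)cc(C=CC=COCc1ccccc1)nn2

Heavy atoms from the SMILES: 15 C, 3 N, 1 O.
Implicit hydrogens by atom environment:
  7 × C (aromatic): 1 H each → 7
  4 × C: 1 H each → 4
  3 × C (aromatic): no H
  2 × N (aromatic): no H
  1 × C: 2 H
  1 × N: 2 H
  1 × O: no H
  Total hydrogens = 15.
Molecular formula: C15H15N3O

C15H15N3O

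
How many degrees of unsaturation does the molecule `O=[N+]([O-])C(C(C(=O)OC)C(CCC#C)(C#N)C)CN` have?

6

Molecular formula from the SMILES: C12H17N3O4.
DoU = (2C + 2 + N − H − X)/2 = (2·12 + 2 + 3 − 17 − 0)/2 = 12/2 = 6.
(Structurally: 0 ring(s) + 6 π bond(s) = 6.)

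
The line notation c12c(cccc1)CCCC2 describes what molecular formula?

Heavy atoms from the SMILES: 10 C.
Implicit hydrogens by atom environment:
  4 × C: 2 H each → 8
  4 × C (aromatic): 1 H each → 4
  2 × C (aromatic): no H
  Total hydrogens = 12.
Molecular formula: C10H12

C10H12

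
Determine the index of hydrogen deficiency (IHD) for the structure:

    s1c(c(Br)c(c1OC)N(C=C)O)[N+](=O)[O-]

Molecular formula from the SMILES: C7H7BrN2O4S.
DoU = (2C + 2 + N − H − X)/2 = (2·7 + 2 + 2 − 7 − 1)/2 = 10/2 = 5.
(Structurally: 1 ring(s) + 4 π bond(s) = 5.)

5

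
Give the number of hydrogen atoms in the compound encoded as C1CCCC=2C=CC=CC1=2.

Hydrogens are implicit in SMILES; fill each atom to its normal valence:
  4 × C: 2 H each → 8
  4 × C (aromatic): 1 H each → 4
  2 × C (aromatic): no H
  Total hydrogens = 12.

12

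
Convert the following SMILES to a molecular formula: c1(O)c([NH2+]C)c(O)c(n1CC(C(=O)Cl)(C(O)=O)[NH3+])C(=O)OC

[C11H16ClN3O7]2+

Heavy atoms from the SMILES: 11 C, 1 Cl, 3 N, 7 O.
Implicit hydrogens by atom environment:
  4 × C (aromatic): no H
  4 × C: no H
  4 × O: no H
  3 × O: 1 H each → 3
  2 × C: 3 H each → 6
  1 × C: 2 H
  1 × Cl: no H
  1 × N (charge +1): 3 H
  1 × N (charge +1): 2 H
  1 × N (aromatic): no H
  Total hydrogens = 16.
Net charge +2.
Molecular formula: [C11H16ClN3O7]2+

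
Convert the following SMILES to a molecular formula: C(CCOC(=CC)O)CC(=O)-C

C9H16O3

Heavy atoms from the SMILES: 9 C, 3 O.
Implicit hydrogens by atom environment:
  4 × C: 2 H each → 8
  2 × C: 3 H each → 6
  2 × C: no H
  2 × O: no H
  1 × C: 1 H
  1 × O: 1 H
  Total hydrogens = 16.
Molecular formula: C9H16O3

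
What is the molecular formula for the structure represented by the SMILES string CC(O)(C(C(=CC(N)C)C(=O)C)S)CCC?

Heavy atoms from the SMILES: 12 C, 1 N, 2 O, 1 S.
Implicit hydrogens by atom environment:
  4 × C: 3 H each → 12
  3 × C: 1 H each → 3
  3 × C: no H
  2 × C: 2 H each → 4
  1 × N: 2 H
  1 × O: 1 H
  1 × O: no H
  1 × S: 1 H
  Total hydrogens = 23.
Molecular formula: C12H23NO2S

C12H23NO2S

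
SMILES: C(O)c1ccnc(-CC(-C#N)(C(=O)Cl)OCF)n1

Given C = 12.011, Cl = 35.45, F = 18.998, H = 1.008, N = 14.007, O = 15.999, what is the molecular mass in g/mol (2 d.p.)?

273.65

Molecular formula: C10H9ClFN3O3.
M = 10×12.011 + 1×35.45 + 1×18.998 + 9×1.008 + 3×14.007 + 3×15.999 = 273.65 g/mol.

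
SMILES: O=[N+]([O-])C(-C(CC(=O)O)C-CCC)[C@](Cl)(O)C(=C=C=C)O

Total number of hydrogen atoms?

18

Hydrogens are implicit in SMILES; fill each atom to its normal valence:
  5 × C: 2 H each → 10
  5 × C: no H
  3 × O: 1 H each → 3
  2 × C: 1 H each → 2
  2 × O: no H
  1 × C: 3 H
  1 × Cl: no H
  1 × N (charge +1): no H
  1 × O (charge -1): no H
  Total hydrogens = 18.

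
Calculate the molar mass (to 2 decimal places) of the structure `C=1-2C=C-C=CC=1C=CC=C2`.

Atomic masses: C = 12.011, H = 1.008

Molecular formula: C10H8.
M = 10×12.011 + 8×1.008 = 128.17 g/mol.

128.17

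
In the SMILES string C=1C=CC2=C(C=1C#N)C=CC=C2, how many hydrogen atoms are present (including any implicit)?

7

Hydrogens are implicit in SMILES; fill each atom to its normal valence:
  7 × C (aromatic): 1 H each → 7
  3 × C (aromatic): no H
  1 × C: no H
  1 × N: no H
  Total hydrogens = 7.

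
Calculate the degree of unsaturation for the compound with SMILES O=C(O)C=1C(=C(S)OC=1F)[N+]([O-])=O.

5

Molecular formula from the SMILES: C5H2FNO5S.
DoU = (2C + 2 + N − H − X)/2 = (2·5 + 2 + 1 − 2 − 1)/2 = 10/2 = 5.
(Structurally: 1 ring(s) + 4 π bond(s) = 5.)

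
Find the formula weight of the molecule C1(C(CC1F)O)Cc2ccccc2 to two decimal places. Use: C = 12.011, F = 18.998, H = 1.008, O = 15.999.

180.22

Molecular formula: C11H13FO.
M = 11×12.011 + 1×18.998 + 13×1.008 + 1×15.999 = 180.22 g/mol.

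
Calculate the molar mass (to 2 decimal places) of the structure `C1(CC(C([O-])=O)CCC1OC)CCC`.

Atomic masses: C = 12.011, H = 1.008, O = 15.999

Molecular formula: C11H19O3-.
M = 11×12.011 + 19×1.008 + 3×15.999 = 199.27 g/mol.

199.27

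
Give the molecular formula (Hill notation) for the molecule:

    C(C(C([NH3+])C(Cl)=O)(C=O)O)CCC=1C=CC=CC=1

C13H17ClNO3+

Heavy atoms from the SMILES: 13 C, 1 Cl, 1 N, 3 O.
Implicit hydrogens by atom environment:
  5 × C (aromatic): 1 H each → 5
  3 × C: 2 H each → 6
  2 × C: 1 H each → 2
  2 × C: no H
  2 × O: no H
  1 × C (aromatic): no H
  1 × Cl: no H
  1 × N (charge +1): 3 H
  1 × O: 1 H
  Total hydrogens = 17.
Net charge +1.
Molecular formula: C13H17ClNO3+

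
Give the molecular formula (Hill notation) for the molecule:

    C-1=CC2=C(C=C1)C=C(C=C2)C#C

Heavy atoms from the SMILES: 12 C.
Implicit hydrogens by atom environment:
  7 × C (aromatic): 1 H each → 7
  3 × C (aromatic): no H
  1 × C: 1 H
  1 × C: no H
  Total hydrogens = 8.
Molecular formula: C12H8

C12H8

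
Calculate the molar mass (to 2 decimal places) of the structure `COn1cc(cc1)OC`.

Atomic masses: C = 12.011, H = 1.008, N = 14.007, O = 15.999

127.14

Molecular formula: C6H9NO2.
M = 6×12.011 + 9×1.008 + 1×14.007 + 2×15.999 = 127.14 g/mol.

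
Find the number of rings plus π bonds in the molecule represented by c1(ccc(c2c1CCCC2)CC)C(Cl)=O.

Molecular formula from the SMILES: C13H15ClO.
DoU = (2C + 2 + N − H − X)/2 = (2·13 + 2 + 0 − 15 − 1)/2 = 12/2 = 6.
(Structurally: 2 ring(s) + 4 π bond(s) = 6.)

6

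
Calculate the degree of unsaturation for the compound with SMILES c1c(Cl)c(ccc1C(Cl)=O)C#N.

7

Molecular formula from the SMILES: C8H3Cl2NO.
DoU = (2C + 2 + N − H − X)/2 = (2·8 + 2 + 1 − 3 − 2)/2 = 14/2 = 7.
(Structurally: 1 ring(s) + 6 π bond(s) = 7.)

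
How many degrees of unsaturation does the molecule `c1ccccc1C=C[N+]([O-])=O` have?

6

Molecular formula from the SMILES: C8H7NO2.
DoU = (2C + 2 + N − H − X)/2 = (2·8 + 2 + 1 − 7 − 0)/2 = 12/2 = 6.
(Structurally: 1 ring(s) + 5 π bond(s) = 6.)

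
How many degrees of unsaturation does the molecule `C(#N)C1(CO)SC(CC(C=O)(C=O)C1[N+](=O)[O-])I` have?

Molecular formula from the SMILES: C9H9IN2O5S.
DoU = (2C + 2 + N − H − X)/2 = (2·9 + 2 + 2 − 9 − 1)/2 = 12/2 = 6.
(Structurally: 1 ring(s) + 5 π bond(s) = 6.)

6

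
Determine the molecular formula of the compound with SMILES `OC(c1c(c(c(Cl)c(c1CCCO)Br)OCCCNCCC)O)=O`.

Heavy atoms from the SMILES: 1 Br, 16 C, 1 Cl, 1 N, 5 O.
Implicit hydrogens by atom environment:
  8 × C: 2 H each → 16
  6 × C (aromatic): no H
  3 × O: 1 H each → 3
  2 × O: no H
  1 × Br: no H
  1 × C: 3 H
  1 × C: no H
  1 × Cl: no H
  1 × N: 1 H
  Total hydrogens = 23.
Molecular formula: C16H23BrClNO5

C16H23BrClNO5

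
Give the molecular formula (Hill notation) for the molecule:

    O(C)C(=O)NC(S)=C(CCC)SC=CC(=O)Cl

Heavy atoms from the SMILES: 10 C, 1 Cl, 1 N, 3 O, 2 S.
Implicit hydrogens by atom environment:
  4 × C: no H
  3 × O: no H
  2 × C: 3 H each → 6
  2 × C: 2 H each → 4
  2 × C: 1 H each → 2
  1 × Cl: no H
  1 × N: 1 H
  1 × S: 1 H
  1 × S: no H
  Total hydrogens = 14.
Molecular formula: C10H14ClNO3S2

C10H14ClNO3S2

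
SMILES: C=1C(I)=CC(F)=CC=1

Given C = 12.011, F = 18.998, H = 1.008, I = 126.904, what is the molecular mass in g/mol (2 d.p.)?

Molecular formula: C6H4FI.
M = 6×12.011 + 1×18.998 + 4×1.008 + 1×126.904 = 222.00 g/mol.

222.00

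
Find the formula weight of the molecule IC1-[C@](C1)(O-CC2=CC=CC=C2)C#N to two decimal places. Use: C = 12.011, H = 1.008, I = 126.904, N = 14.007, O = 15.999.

299.11

Molecular formula: C11H10INO.
M = 11×12.011 + 10×1.008 + 1×126.904 + 1×14.007 + 1×15.999 = 299.11 g/mol.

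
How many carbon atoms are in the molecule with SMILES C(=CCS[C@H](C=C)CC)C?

The symbol for carbon appears 9 times in the SMILES.

9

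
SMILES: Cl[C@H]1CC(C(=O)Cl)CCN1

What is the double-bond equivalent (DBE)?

Molecular formula from the SMILES: C6H9Cl2NO.
DoU = (2C + 2 + N − H − X)/2 = (2·6 + 2 + 1 − 9 − 2)/2 = 4/2 = 2.
(Structurally: 1 ring(s) + 1 π bond(s) = 2.)

2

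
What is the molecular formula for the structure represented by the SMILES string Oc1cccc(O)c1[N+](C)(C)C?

C9H14NO2+

Heavy atoms from the SMILES: 9 C, 1 N, 2 O.
Implicit hydrogens by atom environment:
  3 × C: 3 H each → 9
  3 × C (aromatic): 1 H each → 3
  3 × C (aromatic): no H
  2 × O: 1 H each → 2
  1 × N (charge +1): no H
  Total hydrogens = 14.
Net charge +1.
Molecular formula: C9H14NO2+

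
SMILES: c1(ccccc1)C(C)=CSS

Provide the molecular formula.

Heavy atoms from the SMILES: 9 C, 2 S.
Implicit hydrogens by atom environment:
  5 × C (aromatic): 1 H each → 5
  1 × C: 3 H
  1 × C: 1 H
  1 × C: no H
  1 × C (aromatic): no H
  1 × S: 1 H
  1 × S: no H
  Total hydrogens = 10.
Molecular formula: C9H10S2

C9H10S2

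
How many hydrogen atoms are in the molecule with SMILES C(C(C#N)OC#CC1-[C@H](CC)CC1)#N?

Hydrogens are implicit in SMILES; fill each atom to its normal valence:
  4 × C: no H
  3 × C: 2 H each → 6
  3 × C: 1 H each → 3
  2 × N: no H
  1 × C: 3 H
  1 × O: no H
  Total hydrogens = 12.

12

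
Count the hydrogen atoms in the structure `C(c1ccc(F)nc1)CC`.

10

Hydrogens are implicit in SMILES; fill each atom to its normal valence:
  3 × C (aromatic): 1 H each → 3
  2 × C: 2 H each → 4
  2 × C (aromatic): no H
  1 × C: 3 H
  1 × F: no H
  1 × N (aromatic): no H
  Total hydrogens = 10.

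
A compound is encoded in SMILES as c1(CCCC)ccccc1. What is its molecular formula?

C10H14

Heavy atoms from the SMILES: 10 C.
Implicit hydrogens by atom environment:
  5 × C (aromatic): 1 H each → 5
  3 × C: 2 H each → 6
  1 × C: 3 H
  1 × C (aromatic): no H
  Total hydrogens = 14.
Molecular formula: C10H14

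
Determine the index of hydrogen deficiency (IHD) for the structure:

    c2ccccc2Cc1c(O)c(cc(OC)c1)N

Molecular formula from the SMILES: C14H15NO2.
DoU = (2C + 2 + N − H − X)/2 = (2·14 + 2 + 1 − 15 − 0)/2 = 16/2 = 8.
(Structurally: 2 ring(s) + 6 π bond(s) = 8.)

8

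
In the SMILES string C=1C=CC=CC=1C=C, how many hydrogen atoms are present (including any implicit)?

Hydrogens are implicit in SMILES; fill each atom to its normal valence:
  5 × C (aromatic): 1 H each → 5
  1 × C: 2 H
  1 × C: 1 H
  1 × C (aromatic): no H
  Total hydrogens = 8.

8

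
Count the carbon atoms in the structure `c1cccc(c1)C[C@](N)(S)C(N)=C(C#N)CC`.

13

The symbol for carbon appears 13 times in the SMILES. Lowercase c denotes aromatic carbon and counts toward C.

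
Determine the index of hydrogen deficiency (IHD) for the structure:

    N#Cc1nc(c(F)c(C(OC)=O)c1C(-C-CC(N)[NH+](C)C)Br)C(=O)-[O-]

Molecular formula from the SMILES: C15H18BrFN4O4.
DoU = (2C + 2 + N − H − X)/2 = (2·15 + 2 + 4 − 18 − 2)/2 = 16/2 = 8.
(Structurally: 1 ring(s) + 7 π bond(s) = 8.)

8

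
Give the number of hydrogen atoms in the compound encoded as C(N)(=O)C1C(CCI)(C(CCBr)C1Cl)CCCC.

22

Hydrogens are implicit in SMILES; fill each atom to its normal valence:
  7 × C: 2 H each → 14
  3 × C: 1 H each → 3
  2 × C: no H
  1 × Br: no H
  1 × C: 3 H
  1 × Cl: no H
  1 × I: no H
  1 × N: 2 H
  1 × O: no H
  Total hydrogens = 22.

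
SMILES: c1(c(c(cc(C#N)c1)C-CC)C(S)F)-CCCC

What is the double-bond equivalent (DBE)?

Molecular formula from the SMILES: C15H20FNS.
DoU = (2C + 2 + N − H − X)/2 = (2·15 + 2 + 1 − 20 − 1)/2 = 12/2 = 6.
(Structurally: 1 ring(s) + 5 π bond(s) = 6.)

6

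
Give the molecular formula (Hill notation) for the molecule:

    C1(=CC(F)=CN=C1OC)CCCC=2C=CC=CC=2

Heavy atoms from the SMILES: 15 C, 1 F, 1 N, 1 O.
Implicit hydrogens by atom environment:
  7 × C (aromatic): 1 H each → 7
  4 × C (aromatic): no H
  3 × C: 2 H each → 6
  1 × C: 3 H
  1 × F: no H
  1 × N (aromatic): no H
  1 × O: no H
  Total hydrogens = 16.
Molecular formula: C15H16FNO

C15H16FNO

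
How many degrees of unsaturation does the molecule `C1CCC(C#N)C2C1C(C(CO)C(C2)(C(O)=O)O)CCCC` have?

Molecular formula from the SMILES: C17H27NO4.
DoU = (2C + 2 + N − H − X)/2 = (2·17 + 2 + 1 − 27 − 0)/2 = 10/2 = 5.
(Structurally: 2 ring(s) + 3 π bond(s) = 5.)

5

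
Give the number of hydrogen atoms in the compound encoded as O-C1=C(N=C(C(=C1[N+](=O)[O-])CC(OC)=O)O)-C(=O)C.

Hydrogens are implicit in SMILES; fill each atom to its normal valence:
  5 × C (aromatic): no H
  4 × O: no H
  2 × C: 3 H each → 6
  2 × C: no H
  2 × O: 1 H each → 2
  1 × C: 2 H
  1 × N (aromatic): no H
  1 × N (charge +1): no H
  1 × O (charge -1): no H
  Total hydrogens = 10.

10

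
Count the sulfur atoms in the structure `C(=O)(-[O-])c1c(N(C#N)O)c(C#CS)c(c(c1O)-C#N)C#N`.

The symbol for sulfur appears 1 time in the SMILES.

1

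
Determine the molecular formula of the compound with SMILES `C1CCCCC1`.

Heavy atoms from the SMILES: 6 C.
Implicit hydrogens by atom environment:
  6 × C: 2 H each → 12
  Total hydrogens = 12.
Molecular formula: C6H12

C6H12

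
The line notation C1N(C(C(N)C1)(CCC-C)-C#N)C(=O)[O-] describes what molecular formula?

Heavy atoms from the SMILES: 10 C, 3 N, 2 O.
Implicit hydrogens by atom environment:
  5 × C: 2 H each → 10
  3 × C: no H
  2 × N: no H
  1 × C: 3 H
  1 × C: 1 H
  1 × N: 2 H
  1 × O: no H
  1 × O (charge -1): no H
  Total hydrogens = 16.
Net charge -1.
Molecular formula: C10H16N3O2-

C10H16N3O2-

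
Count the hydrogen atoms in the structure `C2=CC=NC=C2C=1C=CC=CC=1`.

9

Hydrogens are implicit in SMILES; fill each atom to its normal valence:
  9 × C (aromatic): 1 H each → 9
  2 × C (aromatic): no H
  1 × N (aromatic): no H
  Total hydrogens = 9.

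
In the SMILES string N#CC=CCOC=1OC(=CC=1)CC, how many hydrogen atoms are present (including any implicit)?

Hydrogens are implicit in SMILES; fill each atom to its normal valence:
  2 × C: 2 H each → 4
  2 × C (aromatic): 1 H each → 2
  2 × C: 1 H each → 2
  2 × C (aromatic): no H
  1 × C: 3 H
  1 × C: no H
  1 × N: no H
  1 × O (aromatic): no H
  1 × O: no H
  Total hydrogens = 11.

11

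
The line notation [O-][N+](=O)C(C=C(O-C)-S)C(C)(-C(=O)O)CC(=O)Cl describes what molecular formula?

Heavy atoms from the SMILES: 9 C, 1 Cl, 1 N, 6 O, 1 S.
Implicit hydrogens by atom environment:
  4 × C: no H
  4 × O: no H
  2 × C: 3 H each → 6
  2 × C: 1 H each → 2
  1 × C: 2 H
  1 × Cl: no H
  1 × N (charge +1): no H
  1 × O: 1 H
  1 × O (charge -1): no H
  1 × S: 1 H
  Total hydrogens = 12.
Molecular formula: C9H12ClNO6S

C9H12ClNO6S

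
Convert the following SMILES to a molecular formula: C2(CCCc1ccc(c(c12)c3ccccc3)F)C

Heavy atoms from the SMILES: 17 C, 1 F.
Implicit hydrogens by atom environment:
  7 × C (aromatic): 1 H each → 7
  5 × C (aromatic): no H
  3 × C: 2 H each → 6
  1 × C: 3 H
  1 × C: 1 H
  1 × F: no H
  Total hydrogens = 17.
Molecular formula: C17H17F

C17H17F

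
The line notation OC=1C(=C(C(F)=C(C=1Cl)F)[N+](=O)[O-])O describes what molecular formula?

Heavy atoms from the SMILES: 6 C, 1 Cl, 2 F, 1 N, 4 O.
Implicit hydrogens by atom environment:
  6 × C (aromatic): no H
  2 × F: no H
  2 × O: 1 H each → 2
  1 × Cl: no H
  1 × N (charge +1): no H
  1 × O: no H
  1 × O (charge -1): no H
  Total hydrogens = 2.
Molecular formula: C6H2ClF2NO4

C6H2ClF2NO4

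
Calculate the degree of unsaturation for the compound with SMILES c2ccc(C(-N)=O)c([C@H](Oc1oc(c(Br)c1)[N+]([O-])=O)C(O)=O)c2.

Molecular formula from the SMILES: C13H9BrN2O7.
DoU = (2C + 2 + N − H − X)/2 = (2·13 + 2 + 2 − 9 − 1)/2 = 20/2 = 10.
(Structurally: 2 ring(s) + 8 π bond(s) = 10.)

10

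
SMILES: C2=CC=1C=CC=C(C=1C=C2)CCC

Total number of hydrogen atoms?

14

Hydrogens are implicit in SMILES; fill each atom to its normal valence:
  7 × C (aromatic): 1 H each → 7
  3 × C (aromatic): no H
  2 × C: 2 H each → 4
  1 × C: 3 H
  Total hydrogens = 14.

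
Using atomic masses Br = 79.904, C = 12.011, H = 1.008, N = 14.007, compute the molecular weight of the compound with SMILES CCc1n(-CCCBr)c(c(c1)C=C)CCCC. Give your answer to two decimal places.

298.27

Molecular formula: C15H24BrN.
M = 1×79.904 + 15×12.011 + 24×1.008 + 1×14.007 = 298.27 g/mol.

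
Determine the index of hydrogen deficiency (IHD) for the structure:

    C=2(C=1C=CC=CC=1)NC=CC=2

7

Molecular formula from the SMILES: C10H9N.
DoU = (2C + 2 + N − H − X)/2 = (2·10 + 2 + 1 − 9 − 0)/2 = 14/2 = 7.
(Structurally: 2 ring(s) + 5 π bond(s) = 7.)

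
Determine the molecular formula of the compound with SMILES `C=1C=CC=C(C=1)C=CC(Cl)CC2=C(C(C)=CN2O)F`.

Heavy atoms from the SMILES: 15 C, 1 Cl, 1 F, 1 N, 1 O.
Implicit hydrogens by atom environment:
  6 × C (aromatic): 1 H each → 6
  4 × C (aromatic): no H
  3 × C: 1 H each → 3
  1 × C: 3 H
  1 × C: 2 H
  1 × Cl: no H
  1 × F: no H
  1 × N (aromatic): no H
  1 × O: 1 H
  Total hydrogens = 15.
Molecular formula: C15H15ClFNO

C15H15ClFNO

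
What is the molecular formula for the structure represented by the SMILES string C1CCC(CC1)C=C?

Heavy atoms from the SMILES: 8 C.
Implicit hydrogens by atom environment:
  6 × C: 2 H each → 12
  2 × C: 1 H each → 2
  Total hydrogens = 14.
Molecular formula: C8H14

C8H14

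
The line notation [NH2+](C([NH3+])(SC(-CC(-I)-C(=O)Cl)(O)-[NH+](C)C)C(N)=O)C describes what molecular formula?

Heavy atoms from the SMILES: 9 C, 1 Cl, 1 I, 4 N, 3 O, 1 S.
Implicit hydrogens by atom environment:
  4 × C: no H
  3 × C: 3 H each → 9
  2 × O: no H
  1 × C: 2 H
  1 × C: 1 H
  1 × Cl: no H
  1 × I: no H
  1 × N (charge +1): 3 H
  1 × N (charge +1): 2 H
  1 × N: 2 H
  1 × N (charge +1): 1 H
  1 × O: 1 H
  1 × S: no H
  Total hydrogens = 21.
Net charge +3.
Molecular formula: [C9H21ClIN4O3S]3+

[C9H21ClIN4O3S]3+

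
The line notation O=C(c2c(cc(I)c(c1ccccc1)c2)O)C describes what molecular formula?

C14H11IO2

Heavy atoms from the SMILES: 14 C, 1 I, 2 O.
Implicit hydrogens by atom environment:
  7 × C (aromatic): 1 H each → 7
  5 × C (aromatic): no H
  1 × C: 3 H
  1 × C: no H
  1 × I: no H
  1 × O: 1 H
  1 × O: no H
  Total hydrogens = 11.
Molecular formula: C14H11IO2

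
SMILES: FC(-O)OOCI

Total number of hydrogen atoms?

Hydrogens are implicit in SMILES; fill each atom to its normal valence:
  2 × O: no H
  1 × C: 2 H
  1 × C: 1 H
  1 × F: no H
  1 × I: no H
  1 × O: 1 H
  Total hydrogens = 4.

4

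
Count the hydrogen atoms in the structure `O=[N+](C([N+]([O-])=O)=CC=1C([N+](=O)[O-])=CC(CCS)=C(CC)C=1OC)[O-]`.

15

Hydrogens are implicit in SMILES; fill each atom to its normal valence:
  5 × C (aromatic): no H
  4 × O: no H
  3 × C: 2 H each → 6
  3 × N (charge +1): no H
  3 × O (charge -1): no H
  2 × C: 3 H each → 6
  1 × C (aromatic): 1 H
  1 × C: 1 H
  1 × C: no H
  1 × S: 1 H
  Total hydrogens = 15.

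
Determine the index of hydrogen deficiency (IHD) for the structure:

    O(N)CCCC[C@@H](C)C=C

Molecular formula from the SMILES: C8H17NO.
DoU = (2C + 2 + N − H − X)/2 = (2·8 + 2 + 1 − 17 − 0)/2 = 2/2 = 1.
(Structurally: 0 ring(s) + 1 π bond(s) = 1.)

1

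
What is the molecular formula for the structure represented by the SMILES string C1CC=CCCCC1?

C8H14

Heavy atoms from the SMILES: 8 C.
Implicit hydrogens by atom environment:
  6 × C: 2 H each → 12
  2 × C: 1 H each → 2
  Total hydrogens = 14.
Molecular formula: C8H14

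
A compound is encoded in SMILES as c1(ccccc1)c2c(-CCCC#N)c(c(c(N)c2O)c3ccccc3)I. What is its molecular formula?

C22H19IN2O

Heavy atoms from the SMILES: 22 C, 1 I, 2 N, 1 O.
Implicit hydrogens by atom environment:
  10 × C (aromatic): 1 H each → 10
  8 × C (aromatic): no H
  3 × C: 2 H each → 6
  1 × C: no H
  1 × I: no H
  1 × N: 2 H
  1 × N: no H
  1 × O: 1 H
  Total hydrogens = 19.
Molecular formula: C22H19IN2O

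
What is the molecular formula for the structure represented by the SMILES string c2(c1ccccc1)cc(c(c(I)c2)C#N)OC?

Heavy atoms from the SMILES: 14 C, 1 I, 1 N, 1 O.
Implicit hydrogens by atom environment:
  7 × C (aromatic): 1 H each → 7
  5 × C (aromatic): no H
  1 × C: 3 H
  1 × C: no H
  1 × I: no H
  1 × N: no H
  1 × O: no H
  Total hydrogens = 10.
Molecular formula: C14H10INO

C14H10INO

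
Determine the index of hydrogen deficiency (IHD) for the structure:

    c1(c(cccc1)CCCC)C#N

6

Molecular formula from the SMILES: C11H13N.
DoU = (2C + 2 + N − H − X)/2 = (2·11 + 2 + 1 − 13 − 0)/2 = 12/2 = 6.
(Structurally: 1 ring(s) + 5 π bond(s) = 6.)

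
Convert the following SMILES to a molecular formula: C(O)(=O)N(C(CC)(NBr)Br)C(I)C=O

Heavy atoms from the SMILES: 2 Br, 6 C, 1 I, 2 N, 3 O.
Implicit hydrogens by atom environment:
  2 × Br: no H
  2 × C: 1 H each → 2
  2 × C: no H
  2 × O: no H
  1 × C: 3 H
  1 × C: 2 H
  1 × I: no H
  1 × N: 1 H
  1 × N: no H
  1 × O: 1 H
  Total hydrogens = 9.
Molecular formula: C6H9Br2IN2O3

C6H9Br2IN2O3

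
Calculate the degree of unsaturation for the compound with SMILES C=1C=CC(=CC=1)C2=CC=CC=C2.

Molecular formula from the SMILES: C12H10.
DoU = (2C + 2 + N − H − X)/2 = (2·12 + 2 + 0 − 10 − 0)/2 = 16/2 = 8.
(Structurally: 2 ring(s) + 6 π bond(s) = 8.)

8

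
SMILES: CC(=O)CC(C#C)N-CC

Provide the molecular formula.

Heavy atoms from the SMILES: 8 C, 1 N, 1 O.
Implicit hydrogens by atom environment:
  2 × C: 3 H each → 6
  2 × C: 2 H each → 4
  2 × C: 1 H each → 2
  2 × C: no H
  1 × N: 1 H
  1 × O: no H
  Total hydrogens = 13.
Molecular formula: C8H13NO

C8H13NO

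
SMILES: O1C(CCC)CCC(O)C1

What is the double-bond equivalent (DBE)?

1

Molecular formula from the SMILES: C8H16O2.
DoU = (2C + 2 + N − H − X)/2 = (2·8 + 2 + 0 − 16 − 0)/2 = 2/2 = 1.
(Structurally: 1 ring(s) + 0 π bond(s) = 1.)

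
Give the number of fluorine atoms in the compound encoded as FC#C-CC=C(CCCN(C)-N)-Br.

The symbol for fluorine appears 1 time in the SMILES.

1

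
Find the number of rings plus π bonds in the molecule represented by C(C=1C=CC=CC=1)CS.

4

Molecular formula from the SMILES: C8H10S.
DoU = (2C + 2 + N − H − X)/2 = (2·8 + 2 + 0 − 10 − 0)/2 = 8/2 = 4.
(Structurally: 1 ring(s) + 3 π bond(s) = 4.)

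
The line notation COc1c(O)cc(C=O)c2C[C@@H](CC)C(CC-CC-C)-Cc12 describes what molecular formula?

C19H28O3

Heavy atoms from the SMILES: 19 C, 3 O.
Implicit hydrogens by atom environment:
  7 × C: 2 H each → 14
  5 × C (aromatic): no H
  3 × C: 3 H each → 9
  3 × C: 1 H each → 3
  2 × O: no H
  1 × C (aromatic): 1 H
  1 × O: 1 H
  Total hydrogens = 28.
Molecular formula: C19H28O3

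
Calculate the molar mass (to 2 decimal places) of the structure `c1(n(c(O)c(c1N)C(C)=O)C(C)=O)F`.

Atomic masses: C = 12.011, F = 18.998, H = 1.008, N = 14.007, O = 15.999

Molecular formula: C8H9FN2O3.
M = 8×12.011 + 1×18.998 + 9×1.008 + 2×14.007 + 3×15.999 = 200.17 g/mol.

200.17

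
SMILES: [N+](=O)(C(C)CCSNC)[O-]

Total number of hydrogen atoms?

Hydrogens are implicit in SMILES; fill each atom to its normal valence:
  2 × C: 3 H each → 6
  2 × C: 2 H each → 4
  1 × C: 1 H
  1 × N: 1 H
  1 × N (charge +1): no H
  1 × O: no H
  1 × O (charge -1): no H
  1 × S: no H
  Total hydrogens = 12.

12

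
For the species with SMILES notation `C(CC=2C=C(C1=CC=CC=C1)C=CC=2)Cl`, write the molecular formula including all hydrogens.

C14H13Cl

Heavy atoms from the SMILES: 14 C, 1 Cl.
Implicit hydrogens by atom environment:
  9 × C (aromatic): 1 H each → 9
  3 × C (aromatic): no H
  2 × C: 2 H each → 4
  1 × Cl: no H
  Total hydrogens = 13.
Molecular formula: C14H13Cl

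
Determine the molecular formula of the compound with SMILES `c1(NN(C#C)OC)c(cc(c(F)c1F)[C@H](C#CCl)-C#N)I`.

C13H7ClF2IN3O

Heavy atoms from the SMILES: 13 C, 1 Cl, 2 F, 1 I, 3 N, 1 O.
Implicit hydrogens by atom environment:
  5 × C (aromatic): no H
  4 × C: no H
  2 × C: 1 H each → 2
  2 × F: no H
  2 × N: no H
  1 × C: 3 H
  1 × C (aromatic): 1 H
  1 × Cl: no H
  1 × I: no H
  1 × N: 1 H
  1 × O: no H
  Total hydrogens = 7.
Molecular formula: C13H7ClF2IN3O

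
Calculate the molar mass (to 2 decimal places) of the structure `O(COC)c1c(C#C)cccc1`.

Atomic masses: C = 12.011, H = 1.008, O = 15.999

Molecular formula: C10H10O2.
M = 10×12.011 + 10×1.008 + 2×15.999 = 162.19 g/mol.

162.19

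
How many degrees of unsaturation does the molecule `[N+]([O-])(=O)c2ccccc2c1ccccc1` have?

Molecular formula from the SMILES: C12H9NO2.
DoU = (2C + 2 + N − H − X)/2 = (2·12 + 2 + 1 − 9 − 0)/2 = 18/2 = 9.
(Structurally: 2 ring(s) + 7 π bond(s) = 9.)

9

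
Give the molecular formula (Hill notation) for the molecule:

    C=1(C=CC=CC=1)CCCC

Heavy atoms from the SMILES: 10 C.
Implicit hydrogens by atom environment:
  5 × C (aromatic): 1 H each → 5
  3 × C: 2 H each → 6
  1 × C: 3 H
  1 × C (aromatic): no H
  Total hydrogens = 14.
Molecular formula: C10H14

C10H14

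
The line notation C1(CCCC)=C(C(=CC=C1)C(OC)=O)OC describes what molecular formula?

C13H18O3

Heavy atoms from the SMILES: 13 C, 3 O.
Implicit hydrogens by atom environment:
  3 × C: 3 H each → 9
  3 × C: 2 H each → 6
  3 × C (aromatic): 1 H each → 3
  3 × C (aromatic): no H
  3 × O: no H
  1 × C: no H
  Total hydrogens = 18.
Molecular formula: C13H18O3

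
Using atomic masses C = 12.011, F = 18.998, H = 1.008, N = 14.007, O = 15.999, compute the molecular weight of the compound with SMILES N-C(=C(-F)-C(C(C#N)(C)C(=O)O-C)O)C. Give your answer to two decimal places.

Molecular formula: C9H13FN2O3.
M = 9×12.011 + 1×18.998 + 13×1.008 + 2×14.007 + 3×15.999 = 216.21 g/mol.

216.21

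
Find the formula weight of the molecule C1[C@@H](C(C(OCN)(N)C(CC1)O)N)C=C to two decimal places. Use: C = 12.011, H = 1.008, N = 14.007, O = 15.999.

Molecular formula: C10H21N3O2.
M = 10×12.011 + 21×1.008 + 3×14.007 + 2×15.999 = 215.30 g/mol.

215.30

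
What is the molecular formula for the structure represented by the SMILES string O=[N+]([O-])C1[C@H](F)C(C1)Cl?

Heavy atoms from the SMILES: 4 C, 1 Cl, 1 F, 1 N, 2 O.
Implicit hydrogens by atom environment:
  3 × C: 1 H each → 3
  1 × C: 2 H
  1 × Cl: no H
  1 × F: no H
  1 × N (charge +1): no H
  1 × O: no H
  1 × O (charge -1): no H
  Total hydrogens = 5.
Molecular formula: C4H5ClFNO2

C4H5ClFNO2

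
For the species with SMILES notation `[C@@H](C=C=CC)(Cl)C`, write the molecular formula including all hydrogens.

C6H9Cl

Heavy atoms from the SMILES: 6 C, 1 Cl.
Implicit hydrogens by atom environment:
  3 × C: 1 H each → 3
  2 × C: 3 H each → 6
  1 × C: no H
  1 × Cl: no H
  Total hydrogens = 9.
Molecular formula: C6H9Cl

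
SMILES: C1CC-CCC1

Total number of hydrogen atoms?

12

Hydrogens are implicit in SMILES; fill each atom to its normal valence:
  6 × C: 2 H each → 12
  Total hydrogens = 12.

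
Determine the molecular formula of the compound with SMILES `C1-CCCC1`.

C5H10

Heavy atoms from the SMILES: 5 C.
Implicit hydrogens by atom environment:
  5 × C: 2 H each → 10
  Total hydrogens = 10.
Molecular formula: C5H10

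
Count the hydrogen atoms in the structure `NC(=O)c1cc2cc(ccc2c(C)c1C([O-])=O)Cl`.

Hydrogens are implicit in SMILES; fill each atom to its normal valence:
  6 × C (aromatic): no H
  4 × C (aromatic): 1 H each → 4
  2 × C: no H
  2 × O: no H
  1 × C: 3 H
  1 × Cl: no H
  1 × N: 2 H
  1 × O (charge -1): no H
  Total hydrogens = 9.

9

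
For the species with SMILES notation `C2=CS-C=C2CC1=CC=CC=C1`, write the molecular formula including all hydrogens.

Heavy atoms from the SMILES: 11 C, 1 S.
Implicit hydrogens by atom environment:
  8 × C (aromatic): 1 H each → 8
  2 × C (aromatic): no H
  1 × C: 2 H
  1 × S (aromatic): no H
  Total hydrogens = 10.
Molecular formula: C11H10S

C11H10S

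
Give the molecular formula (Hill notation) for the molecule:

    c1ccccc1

C6H6

Heavy atoms from the SMILES: 6 C.
Implicit hydrogens by atom environment:
  6 × C (aromatic): 1 H each → 6
  Total hydrogens = 6.
Molecular formula: C6H6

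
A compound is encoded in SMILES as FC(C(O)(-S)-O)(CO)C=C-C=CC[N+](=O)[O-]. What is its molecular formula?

C8H12FNO5S

Heavy atoms from the SMILES: 8 C, 1 F, 1 N, 5 O, 1 S.
Implicit hydrogens by atom environment:
  4 × C: 1 H each → 4
  3 × O: 1 H each → 3
  2 × C: 2 H each → 4
  2 × C: no H
  1 × F: no H
  1 × N (charge +1): no H
  1 × O: no H
  1 × O (charge -1): no H
  1 × S: 1 H
  Total hydrogens = 12.
Molecular formula: C8H12FNO5S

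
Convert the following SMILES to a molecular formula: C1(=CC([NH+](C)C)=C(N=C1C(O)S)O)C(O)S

Heavy atoms from the SMILES: 9 C, 2 N, 3 O, 2 S.
Implicit hydrogens by atom environment:
  4 × C (aromatic): no H
  3 × O: 1 H each → 3
  2 × C: 3 H each → 6
  2 × C: 1 H each → 2
  2 × S: 1 H each → 2
  1 × C (aromatic): 1 H
  1 × N (charge +1): 1 H
  1 × N (aromatic): no H
  Total hydrogens = 15.
Net charge +1.
Molecular formula: C9H15N2O3S2+

C9H15N2O3S2+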